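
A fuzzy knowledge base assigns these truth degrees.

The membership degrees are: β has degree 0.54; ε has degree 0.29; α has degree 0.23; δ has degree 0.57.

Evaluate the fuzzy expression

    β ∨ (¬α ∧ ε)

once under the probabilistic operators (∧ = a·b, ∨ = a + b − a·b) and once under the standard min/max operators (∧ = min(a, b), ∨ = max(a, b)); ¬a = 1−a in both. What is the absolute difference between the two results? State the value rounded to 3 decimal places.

Under probabilistic:
  ¬α = 1 − 0.2300 = 0.7700
  ¬α ∧ ε = a·b on (0.7700, 0.2900) = 0.2233
  β ∨ (¬α ∧ ε) = a + b − a·b on (0.5400, 0.2233) = 0.6427
  → value = 0.6427
Under standard min/max:
  ¬α = 1 − 0.23 = 0.77
  ¬α ∧ ε = min(a, b) on (0.77, 0.29) = 0.29
  β ∨ (¬α ∧ ε) = max(a, b) on (0.54, 0.29) = 0.54
  → value = 0.5400
|0.6427 − 0.5400| = 0.103

0.103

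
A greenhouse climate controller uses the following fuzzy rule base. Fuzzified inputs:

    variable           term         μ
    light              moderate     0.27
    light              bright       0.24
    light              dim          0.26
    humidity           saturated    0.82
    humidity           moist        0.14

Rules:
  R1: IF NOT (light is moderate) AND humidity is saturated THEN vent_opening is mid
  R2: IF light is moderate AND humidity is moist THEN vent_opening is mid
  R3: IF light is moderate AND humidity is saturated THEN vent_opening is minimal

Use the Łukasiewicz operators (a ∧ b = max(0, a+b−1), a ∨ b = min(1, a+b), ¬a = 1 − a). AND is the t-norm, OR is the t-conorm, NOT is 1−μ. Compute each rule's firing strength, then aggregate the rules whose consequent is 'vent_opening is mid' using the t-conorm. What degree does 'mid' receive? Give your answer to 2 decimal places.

0.55

R1: ¬moderate=1−0.27=0.73, saturated=0.82; AND[max(0, a+b−1)] → w = 0.55
R2: moderate=0.27, moist=0.14; AND[max(0, a+b−1)] → w = 0.00
R3: moderate=0.27, saturated=0.82; AND[max(0, a+b−1)] → w = 0.09
Rules with consequent 'mid': {R1, R2} → strengths 0.55, 0.00
Aggregate via t-conorm [min(1, a+b)]: 0.55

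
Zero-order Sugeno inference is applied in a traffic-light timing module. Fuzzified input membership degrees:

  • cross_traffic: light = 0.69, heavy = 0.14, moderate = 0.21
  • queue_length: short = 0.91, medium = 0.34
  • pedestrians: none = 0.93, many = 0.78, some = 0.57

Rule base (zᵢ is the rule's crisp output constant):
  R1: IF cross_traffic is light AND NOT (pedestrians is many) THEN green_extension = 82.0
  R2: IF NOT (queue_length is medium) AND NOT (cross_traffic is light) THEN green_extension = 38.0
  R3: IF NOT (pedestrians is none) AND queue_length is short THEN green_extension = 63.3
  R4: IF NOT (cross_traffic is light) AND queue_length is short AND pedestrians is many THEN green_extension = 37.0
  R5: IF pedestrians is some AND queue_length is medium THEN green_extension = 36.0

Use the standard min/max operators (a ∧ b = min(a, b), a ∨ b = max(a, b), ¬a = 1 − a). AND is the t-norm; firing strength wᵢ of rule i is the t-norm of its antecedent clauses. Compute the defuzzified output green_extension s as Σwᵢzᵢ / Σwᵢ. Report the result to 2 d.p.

46.37

R1 (z=82.0): light=0.69, ¬many=1−0.78=0.22; AND[min(a, b)] → w = 0.22
R2 (z=38.0): ¬medium=1−0.34=0.66, ¬light=1−0.69=0.31; AND[min(a, b)] → w = 0.31
R3 (z=63.3): ¬none=1−0.93=0.07, short=0.91; AND[min(a, b)] → w = 0.07
R4 (z=37.0): ¬light=1−0.69=0.31, short=0.91, many=0.78; AND[min(a, b)] → w = 0.31
R5 (z=36.0): some=0.57, medium=0.34; AND[min(a, b)] → w = 0.34
Weighted average = (0.22·82.0 + 0.31·38.0 + 0.07·63.3 + 0.31·37.0 + 0.34·36.0) / (0.22 + 0.31 + 0.07 + 0.31 + 0.34)
  = 57.9610 / 1.2500 = 46.37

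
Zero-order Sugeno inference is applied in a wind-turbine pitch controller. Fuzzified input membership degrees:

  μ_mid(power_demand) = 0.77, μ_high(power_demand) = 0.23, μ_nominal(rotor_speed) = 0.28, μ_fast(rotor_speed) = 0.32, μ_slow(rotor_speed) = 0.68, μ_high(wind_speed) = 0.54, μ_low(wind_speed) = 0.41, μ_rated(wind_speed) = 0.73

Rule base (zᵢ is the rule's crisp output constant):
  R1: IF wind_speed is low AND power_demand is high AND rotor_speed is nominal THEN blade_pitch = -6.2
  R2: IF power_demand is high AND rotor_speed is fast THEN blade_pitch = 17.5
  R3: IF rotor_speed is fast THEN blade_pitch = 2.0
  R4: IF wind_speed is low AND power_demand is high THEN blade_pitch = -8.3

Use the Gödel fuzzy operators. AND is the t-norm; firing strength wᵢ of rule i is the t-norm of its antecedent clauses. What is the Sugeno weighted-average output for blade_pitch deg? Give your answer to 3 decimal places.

R1 (z=-6.2): low=0.41, high=0.23, nominal=0.28; AND[min(a, b)] → w = 0.23
R2 (z=17.5): high=0.23, fast=0.32; AND[min(a, b)] → w = 0.23
R3 (z=2.0): fast=0.32 → w = 0.32
R4 (z=-8.3): low=0.41, high=0.23; AND[min(a, b)] → w = 0.23
Weighted average = (0.23·-6.2 + 0.23·17.5 + 0.32·2.0 + 0.23·-8.3) / (0.23 + 0.23 + 0.32 + 0.23)
  = 1.3300 / 1.0100 = 1.317

1.317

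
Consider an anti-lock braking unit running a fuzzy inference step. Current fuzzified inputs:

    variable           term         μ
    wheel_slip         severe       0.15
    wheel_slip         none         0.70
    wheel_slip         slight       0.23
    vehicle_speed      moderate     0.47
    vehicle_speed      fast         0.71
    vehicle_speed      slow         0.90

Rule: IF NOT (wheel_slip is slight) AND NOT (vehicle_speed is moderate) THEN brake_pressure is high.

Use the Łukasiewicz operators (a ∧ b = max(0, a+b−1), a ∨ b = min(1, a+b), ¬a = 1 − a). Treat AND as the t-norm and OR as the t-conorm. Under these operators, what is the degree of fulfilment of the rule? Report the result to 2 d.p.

0.30

firing strength: ¬slight=1−0.23=0.77, ¬moderate=1−0.47=0.53; AND[max(0, a+b−1)] → w = 0.30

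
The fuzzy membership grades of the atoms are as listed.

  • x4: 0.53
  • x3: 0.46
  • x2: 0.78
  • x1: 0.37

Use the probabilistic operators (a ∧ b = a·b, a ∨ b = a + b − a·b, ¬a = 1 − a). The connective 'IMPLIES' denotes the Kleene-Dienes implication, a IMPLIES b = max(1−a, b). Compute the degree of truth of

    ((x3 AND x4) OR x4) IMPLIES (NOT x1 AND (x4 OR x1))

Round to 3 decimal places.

x3 AND x4 = a·b on (0.4600, 0.5300) = 0.2438
(x3 AND x4) OR x4 = a + b − a·b on (0.2438, 0.5300) = 0.6446
NOT x1 = 1 − 0.3700 = 0.6300
x4 OR x1 = a + b − a·b on (0.5300, 0.3700) = 0.7039
NOT x1 AND (x4 OR x1) = a·b on (0.6300, 0.7039) = 0.4435
((x3 AND x4) OR x4) IMPLIES (NOT x1 AND (x4 OR x1))  [Kleene-Dienes: max(1−a, b)] with a=0.6446, b=0.4435 → 0.4435

0.443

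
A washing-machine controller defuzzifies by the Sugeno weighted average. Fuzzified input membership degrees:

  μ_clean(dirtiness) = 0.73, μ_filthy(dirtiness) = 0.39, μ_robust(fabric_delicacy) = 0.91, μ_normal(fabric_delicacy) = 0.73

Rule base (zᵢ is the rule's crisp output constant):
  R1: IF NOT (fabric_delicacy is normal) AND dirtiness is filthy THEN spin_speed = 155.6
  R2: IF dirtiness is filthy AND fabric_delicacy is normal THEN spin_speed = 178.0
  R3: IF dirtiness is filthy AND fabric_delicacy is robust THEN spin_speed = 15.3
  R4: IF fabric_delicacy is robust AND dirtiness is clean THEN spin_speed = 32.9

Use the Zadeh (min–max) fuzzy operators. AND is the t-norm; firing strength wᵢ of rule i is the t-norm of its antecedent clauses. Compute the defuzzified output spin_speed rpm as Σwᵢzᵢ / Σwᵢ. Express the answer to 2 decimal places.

79.45

R1 (z=155.6): ¬normal=1−0.73=0.27, filthy=0.39; AND[min(a, b)] → w = 0.27
R2 (z=178.0): filthy=0.39, normal=0.73; AND[min(a, b)] → w = 0.39
R3 (z=15.3): filthy=0.39, robust=0.91; AND[min(a, b)] → w = 0.39
R4 (z=32.9): robust=0.91, clean=0.73; AND[min(a, b)] → w = 0.73
Weighted average = (0.27·155.6 + 0.39·178.0 + 0.39·15.3 + 0.73·32.9) / (0.27 + 0.39 + 0.39 + 0.73)
  = 141.4160 / 1.7800 = 79.45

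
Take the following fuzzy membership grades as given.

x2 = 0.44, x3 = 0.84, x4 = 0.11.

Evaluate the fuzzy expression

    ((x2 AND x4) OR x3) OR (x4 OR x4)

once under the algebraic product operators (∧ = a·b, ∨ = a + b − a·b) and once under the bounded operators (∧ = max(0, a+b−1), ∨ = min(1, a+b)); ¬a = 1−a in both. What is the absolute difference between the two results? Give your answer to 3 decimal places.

0.121

Under algebraic product:
  x2 AND x4 = a·b on (0.4400, 0.1100) = 0.0484
  (x2 AND x4) OR x3 = a + b − a·b on (0.0484, 0.8400) = 0.8477
  x4 OR x4 = a + b − a·b on (0.1100, 0.1100) = 0.2079
  ((x2 AND x4) OR x3) OR (x4 OR x4) = a + b − a·b on (0.8477, 0.2079) = 0.8794
  → value = 0.8794
Under bounded:
  x2 AND x4 = max(0, a+b−1) on (0.44, 0.11) = 0.00
  (x2 AND x4) OR x3 = min(1, a+b) on (0.00, 0.84) = 0.84
  x4 OR x4 = min(1, a+b) on (0.11, 0.11) = 0.22
  ((x2 AND x4) OR x3) OR (x4 OR x4) = min(1, a+b) on (0.84, 0.22) = 1.00
  → value = 1.0000
|0.8794 − 1.0000| = 0.121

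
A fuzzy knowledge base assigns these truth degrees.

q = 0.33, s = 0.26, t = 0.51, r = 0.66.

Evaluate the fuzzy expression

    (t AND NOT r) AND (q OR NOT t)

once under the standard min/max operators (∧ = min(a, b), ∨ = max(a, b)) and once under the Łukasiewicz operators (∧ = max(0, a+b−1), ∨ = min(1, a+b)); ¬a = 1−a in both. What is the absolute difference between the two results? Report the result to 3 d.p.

Under standard min/max:
  NOT r = 1 − 0.66 = 0.34
  t AND NOT r = min(a, b) on (0.51, 0.34) = 0.34
  NOT t = 1 − 0.51 = 0.49
  q OR NOT t = max(a, b) on (0.33, 0.49) = 0.49
  (t AND NOT r) AND (q OR NOT t) = min(a, b) on (0.34, 0.49) = 0.34
  → value = 0.3400
Under Łukasiewicz:
  NOT r = 1 − 0.66 = 0.34
  t AND NOT r = max(0, a+b−1) on (0.51, 0.34) = 0.00
  NOT t = 1 − 0.51 = 0.49
  q OR NOT t = min(1, a+b) on (0.33, 0.49) = 0.82
  (t AND NOT r) AND (q OR NOT t) = max(0, a+b−1) on (0.00, 0.82) = 0.00
  → value = 0.0000
|0.3400 − 0.0000| = 0.340

0.340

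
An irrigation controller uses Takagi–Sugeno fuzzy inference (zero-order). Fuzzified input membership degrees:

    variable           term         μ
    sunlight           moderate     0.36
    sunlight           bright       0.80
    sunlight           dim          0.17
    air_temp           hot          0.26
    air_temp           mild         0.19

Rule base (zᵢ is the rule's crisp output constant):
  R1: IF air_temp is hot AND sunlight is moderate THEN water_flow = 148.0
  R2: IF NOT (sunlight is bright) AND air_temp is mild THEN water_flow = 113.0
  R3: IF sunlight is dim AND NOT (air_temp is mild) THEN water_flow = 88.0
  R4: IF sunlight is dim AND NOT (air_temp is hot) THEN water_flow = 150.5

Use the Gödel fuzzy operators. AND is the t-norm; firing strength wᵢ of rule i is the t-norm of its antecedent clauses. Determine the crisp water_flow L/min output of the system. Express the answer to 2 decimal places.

R1 (z=148.0): hot=0.26, moderate=0.36; AND[min(a, b)] → w = 0.26
R2 (z=113.0): ¬bright=1−0.80=0.20, mild=0.19; AND[min(a, b)] → w = 0.19
R3 (z=88.0): dim=0.17, ¬mild=1−0.19=0.81; AND[min(a, b)] → w = 0.17
R4 (z=150.5): dim=0.17, ¬hot=1−0.26=0.74; AND[min(a, b)] → w = 0.17
Weighted average = (0.26·148.0 + 0.19·113.0 + 0.17·88.0 + 0.17·150.5) / (0.26 + 0.19 + 0.17 + 0.17)
  = 100.4950 / 0.7900 = 127.21

127.21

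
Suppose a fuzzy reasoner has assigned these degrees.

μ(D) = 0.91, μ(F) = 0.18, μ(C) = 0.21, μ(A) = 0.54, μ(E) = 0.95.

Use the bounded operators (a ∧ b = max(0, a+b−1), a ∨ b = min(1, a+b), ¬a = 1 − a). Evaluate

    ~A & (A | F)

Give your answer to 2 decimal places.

0.18

~A = 1 − 0.54 = 0.46
A | F = min(1, a+b) on (0.54, 0.18) = 0.72
~A & (A | F) = max(0, a+b−1) on (0.46, 0.72) = 0.18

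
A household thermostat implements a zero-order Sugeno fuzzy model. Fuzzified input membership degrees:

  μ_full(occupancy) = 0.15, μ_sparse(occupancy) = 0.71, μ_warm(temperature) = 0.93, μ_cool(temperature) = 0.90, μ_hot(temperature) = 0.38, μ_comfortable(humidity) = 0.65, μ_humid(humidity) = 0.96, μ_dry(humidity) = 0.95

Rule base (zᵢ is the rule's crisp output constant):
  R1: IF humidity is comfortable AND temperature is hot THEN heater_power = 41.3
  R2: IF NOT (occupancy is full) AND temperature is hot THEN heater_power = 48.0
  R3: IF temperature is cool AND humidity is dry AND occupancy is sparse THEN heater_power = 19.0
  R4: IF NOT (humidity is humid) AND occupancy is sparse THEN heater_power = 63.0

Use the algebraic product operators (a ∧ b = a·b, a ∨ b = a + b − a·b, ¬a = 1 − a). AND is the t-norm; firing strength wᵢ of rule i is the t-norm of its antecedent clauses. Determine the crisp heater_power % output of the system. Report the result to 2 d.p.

R1 (z=41.3): comfortable=0.65, hot=0.38; AND[a·b] → w = 0.2470
R2 (z=48.0): ¬full=1−0.15=0.85, hot=0.38; AND[a·b] → w = 0.3230
R3 (z=19.0): cool=0.90, dry=0.95, sparse=0.71; AND[a·b] → w = 0.6070
R4 (z=63.0): ¬humid=1−0.96=0.04, sparse=0.71; AND[a·b] → w = 0.0284
Weighted average = (0.2470·41.3 + 0.3230·48.0 + 0.6070·19.0 + 0.0284·63.0) / (0.2470 + 0.3230 + 0.6070 + 0.0284)
  = 39.0282 / 1.2055 = 32.38

32.38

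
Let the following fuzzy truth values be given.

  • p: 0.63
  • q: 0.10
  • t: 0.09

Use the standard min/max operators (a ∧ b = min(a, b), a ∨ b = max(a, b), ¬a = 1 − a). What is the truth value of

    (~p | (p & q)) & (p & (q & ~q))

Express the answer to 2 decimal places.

0.10

~p = 1 − 0.63 = 0.37
p & q = min(a, b) on (0.63, 0.10) = 0.10
~p | (p & q) = max(a, b) on (0.37, 0.10) = 0.37
~q = 1 − 0.10 = 0.90
q & ~q = min(a, b) on (0.10, 0.90) = 0.10
p & (q & ~q) = min(a, b) on (0.63, 0.10) = 0.10
(~p | (p & q)) & (p & (q & ~q)) = min(a, b) on (0.37, 0.10) = 0.10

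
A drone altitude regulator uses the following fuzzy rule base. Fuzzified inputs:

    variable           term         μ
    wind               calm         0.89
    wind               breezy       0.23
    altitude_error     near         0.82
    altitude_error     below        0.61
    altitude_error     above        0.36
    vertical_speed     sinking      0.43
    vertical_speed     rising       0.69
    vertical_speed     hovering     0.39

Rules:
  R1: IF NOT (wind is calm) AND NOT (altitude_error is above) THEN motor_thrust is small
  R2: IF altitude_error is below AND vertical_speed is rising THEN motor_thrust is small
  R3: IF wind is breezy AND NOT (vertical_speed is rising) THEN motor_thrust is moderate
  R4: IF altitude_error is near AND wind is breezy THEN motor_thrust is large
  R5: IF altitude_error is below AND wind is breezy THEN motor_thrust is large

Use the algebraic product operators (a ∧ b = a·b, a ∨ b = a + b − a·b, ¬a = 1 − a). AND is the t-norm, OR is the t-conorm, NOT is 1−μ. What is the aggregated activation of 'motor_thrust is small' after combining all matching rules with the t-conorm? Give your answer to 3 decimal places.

R1: ¬calm=1−0.89=0.11, ¬above=1−0.36=0.64; AND[a·b] → w = 0.0704
R2: below=0.61, rising=0.69; AND[a·b] → w = 0.4209
R3: breezy=0.23, ¬rising=1−0.69=0.31; AND[a·b] → w = 0.0713
R4: near=0.82, breezy=0.23; AND[a·b] → w = 0.1886
R5: below=0.61, breezy=0.23; AND[a·b] → w = 0.1403
Rules with consequent 'small': {R1, R2} → strengths 0.0704, 0.4209
Aggregate via t-conorm [a + b − a·b]: 0.4617

0.462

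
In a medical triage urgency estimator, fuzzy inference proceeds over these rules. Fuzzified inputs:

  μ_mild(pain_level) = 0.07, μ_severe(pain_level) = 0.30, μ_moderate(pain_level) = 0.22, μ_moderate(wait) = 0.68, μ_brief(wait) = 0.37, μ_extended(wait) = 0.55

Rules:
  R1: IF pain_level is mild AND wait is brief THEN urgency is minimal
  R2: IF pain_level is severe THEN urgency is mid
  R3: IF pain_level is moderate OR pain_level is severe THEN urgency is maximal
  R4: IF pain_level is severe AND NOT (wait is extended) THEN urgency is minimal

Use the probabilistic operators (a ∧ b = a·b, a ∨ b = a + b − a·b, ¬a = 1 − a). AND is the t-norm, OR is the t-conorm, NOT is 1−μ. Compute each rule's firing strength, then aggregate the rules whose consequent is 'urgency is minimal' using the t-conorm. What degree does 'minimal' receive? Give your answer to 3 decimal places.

R1: mild=0.07, brief=0.37; AND[a·b] → w = 0.0259
R2: severe=0.30 → w = 0.3000
R3: moderate=0.22, severe=0.30; OR[a + b − a·b] → w = 0.4540
R4: severe=0.30, ¬extended=1−0.55=0.45; AND[a·b] → w = 0.1350
Rules with consequent 'minimal': {R1, R4} → strengths 0.0259, 0.1350
Aggregate via t-conorm [a + b − a·b]: 0.1574

0.157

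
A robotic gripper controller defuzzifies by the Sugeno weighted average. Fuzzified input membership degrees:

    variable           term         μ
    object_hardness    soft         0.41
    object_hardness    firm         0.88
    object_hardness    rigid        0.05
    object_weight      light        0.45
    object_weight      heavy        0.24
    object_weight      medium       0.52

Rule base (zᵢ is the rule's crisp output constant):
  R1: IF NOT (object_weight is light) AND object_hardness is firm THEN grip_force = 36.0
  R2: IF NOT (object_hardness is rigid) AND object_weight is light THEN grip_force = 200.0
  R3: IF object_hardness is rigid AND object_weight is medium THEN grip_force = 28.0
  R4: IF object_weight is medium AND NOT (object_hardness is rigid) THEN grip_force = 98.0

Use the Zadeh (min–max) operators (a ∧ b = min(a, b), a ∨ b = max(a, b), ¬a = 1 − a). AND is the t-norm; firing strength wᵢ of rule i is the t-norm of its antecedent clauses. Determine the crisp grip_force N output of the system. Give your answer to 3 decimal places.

103.287

R1 (z=36.0): ¬light=1−0.45=0.55, firm=0.88; AND[min(a, b)] → w = 0.55
R2 (z=200.0): ¬rigid=1−0.05=0.95, light=0.45; AND[min(a, b)] → w = 0.45
R3 (z=28.0): rigid=0.05, medium=0.52; AND[min(a, b)] → w = 0.05
R4 (z=98.0): medium=0.52, ¬rigid=1−0.05=0.95; AND[min(a, b)] → w = 0.52
Weighted average = (0.55·36.0 + 0.45·200.0 + 0.05·28.0 + 0.52·98.0) / (0.55 + 0.45 + 0.05 + 0.52)
  = 162.1600 / 1.5700 = 103.287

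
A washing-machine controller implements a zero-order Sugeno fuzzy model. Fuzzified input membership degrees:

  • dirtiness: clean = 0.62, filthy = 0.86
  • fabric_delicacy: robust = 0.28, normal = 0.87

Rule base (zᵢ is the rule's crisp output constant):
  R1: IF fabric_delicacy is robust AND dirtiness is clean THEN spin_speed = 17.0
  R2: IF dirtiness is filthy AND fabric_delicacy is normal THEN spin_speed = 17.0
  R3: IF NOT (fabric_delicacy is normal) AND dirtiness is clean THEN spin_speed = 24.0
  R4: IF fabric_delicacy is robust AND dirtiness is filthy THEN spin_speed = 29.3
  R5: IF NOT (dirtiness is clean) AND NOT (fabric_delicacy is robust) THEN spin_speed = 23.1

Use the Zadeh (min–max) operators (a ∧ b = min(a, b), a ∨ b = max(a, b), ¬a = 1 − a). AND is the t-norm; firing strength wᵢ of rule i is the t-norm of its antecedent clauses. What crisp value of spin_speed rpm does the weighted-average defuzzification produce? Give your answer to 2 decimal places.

20.46

R1 (z=17.0): robust=0.28, clean=0.62; AND[min(a, b)] → w = 0.28
R2 (z=17.0): filthy=0.86, normal=0.87; AND[min(a, b)] → w = 0.86
R3 (z=24.0): ¬normal=1−0.87=0.13, clean=0.62; AND[min(a, b)] → w = 0.13
R4 (z=29.3): robust=0.28, filthy=0.86; AND[min(a, b)] → w = 0.28
R5 (z=23.1): ¬clean=1−0.62=0.38, ¬robust=1−0.28=0.72; AND[min(a, b)] → w = 0.38
Weighted average = (0.28·17.0 + 0.86·17.0 + 0.13·24.0 + 0.28·29.3 + 0.38·23.1) / (0.28 + 0.86 + 0.13 + 0.28 + 0.38)
  = 39.4820 / 1.9300 = 20.46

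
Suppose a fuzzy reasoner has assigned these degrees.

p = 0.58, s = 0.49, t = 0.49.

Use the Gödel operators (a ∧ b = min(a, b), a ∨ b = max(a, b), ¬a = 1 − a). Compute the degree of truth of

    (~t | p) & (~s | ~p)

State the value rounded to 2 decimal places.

~t = 1 − 0.49 = 0.51
~t | p = max(a, b) on (0.51, 0.58) = 0.58
~s = 1 − 0.49 = 0.51
~p = 1 − 0.58 = 0.42
~s | ~p = max(a, b) on (0.51, 0.42) = 0.51
(~t | p) & (~s | ~p) = min(a, b) on (0.58, 0.51) = 0.51

0.51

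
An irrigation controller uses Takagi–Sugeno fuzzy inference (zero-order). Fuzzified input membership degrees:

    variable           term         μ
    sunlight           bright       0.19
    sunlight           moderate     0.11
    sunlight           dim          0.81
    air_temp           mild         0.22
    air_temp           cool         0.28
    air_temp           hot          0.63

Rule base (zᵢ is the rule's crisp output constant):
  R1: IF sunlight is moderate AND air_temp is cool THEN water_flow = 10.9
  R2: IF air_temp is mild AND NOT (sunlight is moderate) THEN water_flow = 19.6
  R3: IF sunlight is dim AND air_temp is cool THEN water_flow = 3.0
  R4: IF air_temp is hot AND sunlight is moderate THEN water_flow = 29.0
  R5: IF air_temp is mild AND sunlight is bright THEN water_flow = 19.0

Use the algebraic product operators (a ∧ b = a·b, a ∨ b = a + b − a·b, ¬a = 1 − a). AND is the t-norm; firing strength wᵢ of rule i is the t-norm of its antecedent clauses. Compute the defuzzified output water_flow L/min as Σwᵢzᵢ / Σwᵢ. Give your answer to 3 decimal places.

R1 (z=10.9): moderate=0.11, cool=0.28; AND[a·b] → w = 0.0308
R2 (z=19.6): mild=0.22, ¬moderate=1−0.11=0.89; AND[a·b] → w = 0.1958
R3 (z=3.0): dim=0.81, cool=0.28; AND[a·b] → w = 0.2268
R4 (z=29.0): hot=0.63, moderate=0.11; AND[a·b] → w = 0.0693
R5 (z=19.0): mild=0.22, bright=0.19; AND[a·b] → w = 0.0418
Weighted average = (0.0308·10.9 + 0.1958·19.6 + 0.2268·3.0 + 0.0693·29.0 + 0.0418·19.0) / (0.0308 + 0.1958 + 0.2268 + 0.0693 + 0.0418)
  = 7.6577 / 0.5645 = 13.565

13.565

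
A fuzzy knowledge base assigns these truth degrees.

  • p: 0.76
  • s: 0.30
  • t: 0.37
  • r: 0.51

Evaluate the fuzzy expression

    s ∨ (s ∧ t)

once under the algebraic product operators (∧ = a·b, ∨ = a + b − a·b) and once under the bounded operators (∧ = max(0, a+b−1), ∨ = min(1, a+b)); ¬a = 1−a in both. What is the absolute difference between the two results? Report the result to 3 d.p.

Under algebraic product:
  s ∧ t = a·b on (0.3000, 0.3700) = 0.1110
  s ∨ (s ∧ t) = a + b − a·b on (0.3000, 0.1110) = 0.3777
  → value = 0.3777
Under bounded:
  s ∧ t = max(0, a+b−1) on (0.30, 0.37) = 0.00
  s ∨ (s ∧ t) = min(1, a+b) on (0.30, 0.00) = 0.30
  → value = 0.3000
|0.3777 − 0.3000| = 0.078

0.078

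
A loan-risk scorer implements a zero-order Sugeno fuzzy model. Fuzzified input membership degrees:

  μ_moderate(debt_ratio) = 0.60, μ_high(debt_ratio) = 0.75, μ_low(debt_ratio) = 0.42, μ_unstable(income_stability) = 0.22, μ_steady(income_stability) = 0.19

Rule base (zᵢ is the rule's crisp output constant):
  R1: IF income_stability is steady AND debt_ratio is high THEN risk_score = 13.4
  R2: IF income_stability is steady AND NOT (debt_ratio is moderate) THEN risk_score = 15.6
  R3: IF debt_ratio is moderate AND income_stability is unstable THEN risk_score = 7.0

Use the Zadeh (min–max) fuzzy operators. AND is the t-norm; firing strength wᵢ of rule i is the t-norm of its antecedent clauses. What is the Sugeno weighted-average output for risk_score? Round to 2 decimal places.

R1 (z=13.4): steady=0.19, high=0.75; AND[min(a, b)] → w = 0.19
R2 (z=15.6): steady=0.19, ¬moderate=1−0.60=0.40; AND[min(a, b)] → w = 0.19
R3 (z=7.0): moderate=0.60, unstable=0.22; AND[min(a, b)] → w = 0.22
Weighted average = (0.19·13.4 + 0.19·15.6 + 0.22·7.0) / (0.19 + 0.19 + 0.22)
  = 7.0500 / 0.6000 = 11.75

11.75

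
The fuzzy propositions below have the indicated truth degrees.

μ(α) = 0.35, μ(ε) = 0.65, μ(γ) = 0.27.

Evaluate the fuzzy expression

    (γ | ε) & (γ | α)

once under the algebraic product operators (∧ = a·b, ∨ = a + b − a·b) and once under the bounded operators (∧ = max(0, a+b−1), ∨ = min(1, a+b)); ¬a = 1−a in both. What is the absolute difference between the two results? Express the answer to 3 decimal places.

0.149

Under algebraic product:
  γ | ε = a + b − a·b on (0.2700, 0.6500) = 0.7445
  γ | α = a + b − a·b on (0.2700, 0.3500) = 0.5255
  (γ | ε) & (γ | α) = a·b on (0.7445, 0.5255) = 0.3912
  → value = 0.3912
Under bounded:
  γ | ε = min(1, a+b) on (0.27, 0.65) = 0.92
  γ | α = min(1, a+b) on (0.27, 0.35) = 0.62
  (γ | ε) & (γ | α) = max(0, a+b−1) on (0.92, 0.62) = 0.54
  → value = 0.5400
|0.3912 − 0.5400| = 0.149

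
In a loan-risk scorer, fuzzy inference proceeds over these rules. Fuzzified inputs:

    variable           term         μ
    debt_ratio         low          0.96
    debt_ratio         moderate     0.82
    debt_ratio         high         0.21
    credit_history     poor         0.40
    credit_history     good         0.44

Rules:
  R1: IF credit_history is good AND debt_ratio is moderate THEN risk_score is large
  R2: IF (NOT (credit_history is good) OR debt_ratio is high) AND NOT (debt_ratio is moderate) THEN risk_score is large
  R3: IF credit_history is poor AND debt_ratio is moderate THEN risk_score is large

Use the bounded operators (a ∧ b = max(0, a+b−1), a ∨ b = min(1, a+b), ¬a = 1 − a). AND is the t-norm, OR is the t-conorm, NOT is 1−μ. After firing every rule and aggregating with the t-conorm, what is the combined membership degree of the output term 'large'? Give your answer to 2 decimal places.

R1: good=0.44, moderate=0.82; AND[max(0, a+b−1)] → w = 0.26
R2: (¬good=1−0.44=0.56 OR high=0.21) = 0.77; AND[max(0, a+b−1)] with ¬moderate=1−0.82=0.18 → w = 0.00
R3: poor=0.40, moderate=0.82; AND[max(0, a+b−1)] → w = 0.22
Rules with consequent 'large': {R1, R2, R3} → strengths 0.26, 0.00, 0.22
Aggregate via t-conorm [min(1, a+b)]: 0.48

0.48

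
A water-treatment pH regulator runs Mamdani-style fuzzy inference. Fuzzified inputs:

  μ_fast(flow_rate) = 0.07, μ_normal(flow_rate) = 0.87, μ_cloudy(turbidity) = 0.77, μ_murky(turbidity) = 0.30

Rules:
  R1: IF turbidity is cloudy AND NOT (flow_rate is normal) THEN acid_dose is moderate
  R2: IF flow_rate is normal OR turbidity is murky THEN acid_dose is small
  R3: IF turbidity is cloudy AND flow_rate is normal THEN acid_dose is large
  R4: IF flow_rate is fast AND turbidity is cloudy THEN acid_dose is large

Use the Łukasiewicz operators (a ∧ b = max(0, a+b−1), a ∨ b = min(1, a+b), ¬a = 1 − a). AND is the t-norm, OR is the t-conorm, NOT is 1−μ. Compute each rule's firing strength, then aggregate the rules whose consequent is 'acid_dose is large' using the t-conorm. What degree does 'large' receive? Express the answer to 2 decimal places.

R1: cloudy=0.77, ¬normal=1−0.87=0.13; AND[max(0, a+b−1)] → w = 0.00
R2: normal=0.87, murky=0.30; OR[min(1, a+b)] → w = 1.00
R3: cloudy=0.77, normal=0.87; AND[max(0, a+b−1)] → w = 0.64
R4: fast=0.07, cloudy=0.77; AND[max(0, a+b−1)] → w = 0.00
Rules with consequent 'large': {R3, R4} → strengths 0.64, 0.00
Aggregate via t-conorm [min(1, a+b)]: 0.64

0.64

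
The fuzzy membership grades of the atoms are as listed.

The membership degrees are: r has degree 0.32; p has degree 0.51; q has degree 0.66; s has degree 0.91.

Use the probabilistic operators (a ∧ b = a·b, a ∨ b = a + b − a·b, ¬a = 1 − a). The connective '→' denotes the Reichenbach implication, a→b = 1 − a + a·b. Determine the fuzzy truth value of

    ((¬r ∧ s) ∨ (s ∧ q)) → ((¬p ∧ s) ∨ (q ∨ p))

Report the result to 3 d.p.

¬r = 1 − 0.3200 = 0.6800
¬r ∧ s = a·b on (0.6800, 0.9100) = 0.6188
s ∧ q = a·b on (0.9100, 0.6600) = 0.6006
(¬r ∧ s) ∨ (s ∧ q) = a + b − a·b on (0.6188, 0.6006) = 0.8477
¬p = 1 − 0.5100 = 0.4900
¬p ∧ s = a·b on (0.4900, 0.9100) = 0.4459
q ∨ p = a + b − a·b on (0.6600, 0.5100) = 0.8334
(¬p ∧ s) ∨ (q ∨ p) = a + b − a·b on (0.4459, 0.8334) = 0.9077
((¬r ∧ s) ∨ (s ∧ q)) → ((¬p ∧ s) ∨ (q ∨ p))  [Reichenbach: 1 − a + a·b] with a=0.8477, b=0.9077 → 0.9217

0.922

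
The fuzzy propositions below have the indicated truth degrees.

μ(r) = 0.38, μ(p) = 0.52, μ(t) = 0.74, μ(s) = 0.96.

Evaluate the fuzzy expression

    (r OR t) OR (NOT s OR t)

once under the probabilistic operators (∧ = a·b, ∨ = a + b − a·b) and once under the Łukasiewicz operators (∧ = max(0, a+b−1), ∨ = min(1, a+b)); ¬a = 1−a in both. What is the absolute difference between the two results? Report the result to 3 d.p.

Under probabilistic:
  r OR t = a + b − a·b on (0.3800, 0.7400) = 0.8388
  NOT s = 1 − 0.9600 = 0.0400
  NOT s OR t = a + b − a·b on (0.0400, 0.7400) = 0.7504
  (r OR t) OR (NOT s OR t) = a + b − a·b on (0.8388, 0.7504) = 0.9598
  → value = 0.9598
Under Łukasiewicz:
  r OR t = min(1, a+b) on (0.38, 0.74) = 1.00
  NOT s = 1 − 0.96 = 0.04
  NOT s OR t = min(1, a+b) on (0.04, 0.74) = 0.78
  (r OR t) OR (NOT s OR t) = min(1, a+b) on (1.00, 0.78) = 1.00
  → value = 1.0000
|0.9598 − 1.0000| = 0.040

0.040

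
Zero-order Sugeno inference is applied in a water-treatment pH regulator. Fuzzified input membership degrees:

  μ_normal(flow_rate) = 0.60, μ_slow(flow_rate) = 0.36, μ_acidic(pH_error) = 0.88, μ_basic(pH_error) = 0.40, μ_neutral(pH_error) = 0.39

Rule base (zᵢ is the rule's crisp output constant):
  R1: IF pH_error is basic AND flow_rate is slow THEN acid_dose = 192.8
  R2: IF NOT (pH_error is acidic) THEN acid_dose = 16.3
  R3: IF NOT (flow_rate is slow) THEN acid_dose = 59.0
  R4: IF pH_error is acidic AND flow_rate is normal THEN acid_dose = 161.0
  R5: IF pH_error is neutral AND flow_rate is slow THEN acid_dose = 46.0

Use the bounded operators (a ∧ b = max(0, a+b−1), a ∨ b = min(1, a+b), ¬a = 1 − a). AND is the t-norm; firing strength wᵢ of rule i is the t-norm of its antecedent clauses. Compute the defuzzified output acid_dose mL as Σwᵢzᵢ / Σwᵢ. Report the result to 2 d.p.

94.35

R1 (z=192.8): basic=0.40, slow=0.36; AND[max(0, a+b−1)] → w = 0.00
R2 (z=16.3): ¬acidic=1−0.88=0.12 → w = 0.12
R3 (z=59.0): ¬slow=1−0.36=0.64 → w = 0.64
R4 (z=161.0): acidic=0.88, normal=0.60; AND[max(0, a+b−1)] → w = 0.48
R5 (z=46.0): neutral=0.39, slow=0.36; AND[max(0, a+b−1)] → w = 0.00
Weighted average = (0.00·192.8 + 0.12·16.3 + 0.64·59.0 + 0.48·161.0 + 0.00·46.0) / (0.00 + 0.12 + 0.64 + 0.48 + 0.00)
  = 116.9960 / 1.2400 = 94.35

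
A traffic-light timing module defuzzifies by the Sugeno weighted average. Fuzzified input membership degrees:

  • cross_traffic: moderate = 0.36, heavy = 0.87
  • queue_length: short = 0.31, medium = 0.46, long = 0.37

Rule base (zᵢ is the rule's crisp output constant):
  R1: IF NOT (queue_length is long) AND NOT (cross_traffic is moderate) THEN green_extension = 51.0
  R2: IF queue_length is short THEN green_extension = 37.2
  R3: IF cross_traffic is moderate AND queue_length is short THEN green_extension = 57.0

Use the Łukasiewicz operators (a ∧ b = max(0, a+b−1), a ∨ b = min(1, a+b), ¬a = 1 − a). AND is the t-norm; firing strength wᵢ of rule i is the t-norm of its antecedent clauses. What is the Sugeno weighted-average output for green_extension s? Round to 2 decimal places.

R1 (z=51.0): ¬long=1−0.37=0.63, ¬moderate=1−0.36=0.64; AND[max(0, a+b−1)] → w = 0.27
R2 (z=37.2): short=0.31 → w = 0.31
R3 (z=57.0): moderate=0.36, short=0.31; AND[max(0, a+b−1)] → w = 0.00
Weighted average = (0.27·51.0 + 0.31·37.2 + 0.00·57.0) / (0.27 + 0.31 + 0.00)
  = 25.3020 / 0.5800 = 43.62

43.62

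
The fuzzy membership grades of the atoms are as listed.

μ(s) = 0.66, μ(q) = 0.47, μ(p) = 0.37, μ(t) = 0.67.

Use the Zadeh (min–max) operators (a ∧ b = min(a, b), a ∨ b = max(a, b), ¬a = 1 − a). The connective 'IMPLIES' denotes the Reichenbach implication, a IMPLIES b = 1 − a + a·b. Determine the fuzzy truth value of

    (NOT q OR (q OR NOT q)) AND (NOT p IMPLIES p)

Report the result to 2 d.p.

0.53

NOT q = 1 − 0.47 = 0.53
NOT q = 1 − 0.47 = 0.53
q OR NOT q = max(a, b) on (0.47, 0.53) = 0.53
NOT q OR (q OR NOT q) = max(a, b) on (0.53, 0.53) = 0.53
NOT p = 1 − 0.37 = 0.63
NOT p IMPLIES p  [Reichenbach: 1 − a + a·b] with a=0.63, b=0.37 → 0.60
(NOT q OR (q OR NOT q)) AND (NOT p IMPLIES p) = min(a, b) on (0.53, 0.60) = 0.53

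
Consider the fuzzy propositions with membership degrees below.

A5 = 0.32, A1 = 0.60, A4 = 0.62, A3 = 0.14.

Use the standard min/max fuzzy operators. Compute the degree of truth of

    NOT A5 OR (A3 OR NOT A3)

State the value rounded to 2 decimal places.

NOT A5 = 1 − 0.32 = 0.68
NOT A3 = 1 − 0.14 = 0.86
A3 OR NOT A3 = max(a, b) on (0.14, 0.86) = 0.86
NOT A5 OR (A3 OR NOT A3) = max(a, b) on (0.68, 0.86) = 0.86

0.86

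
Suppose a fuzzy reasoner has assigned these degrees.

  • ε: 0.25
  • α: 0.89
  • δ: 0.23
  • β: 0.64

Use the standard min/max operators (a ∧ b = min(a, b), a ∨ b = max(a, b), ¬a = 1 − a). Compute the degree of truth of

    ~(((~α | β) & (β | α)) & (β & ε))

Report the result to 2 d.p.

0.75

~α = 1 − 0.89 = 0.11
~α | β = max(a, b) on (0.11, 0.64) = 0.64
β | α = max(a, b) on (0.64, 0.89) = 0.89
(~α | β) & (β | α) = min(a, b) on (0.64, 0.89) = 0.64
β & ε = min(a, b) on (0.64, 0.25) = 0.25
((~α | β) & (β | α)) & (β & ε) = min(a, b) on (0.64, 0.25) = 0.25
~(((~α | β) & (β | α)) & (β & ε)) = 1 − 0.25 = 0.75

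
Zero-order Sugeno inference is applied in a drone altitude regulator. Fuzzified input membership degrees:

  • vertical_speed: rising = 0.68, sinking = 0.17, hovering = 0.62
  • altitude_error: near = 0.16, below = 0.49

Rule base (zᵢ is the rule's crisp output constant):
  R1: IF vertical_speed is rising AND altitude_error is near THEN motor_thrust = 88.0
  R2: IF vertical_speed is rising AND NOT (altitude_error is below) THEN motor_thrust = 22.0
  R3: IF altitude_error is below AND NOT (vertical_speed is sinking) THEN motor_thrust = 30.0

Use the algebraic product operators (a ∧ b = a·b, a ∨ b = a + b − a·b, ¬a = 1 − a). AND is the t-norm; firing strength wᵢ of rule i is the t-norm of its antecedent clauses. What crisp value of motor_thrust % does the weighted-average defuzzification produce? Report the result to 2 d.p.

34.10

R1 (z=88.0): rising=0.68, near=0.16; AND[a·b] → w = 0.1088
R2 (z=22.0): rising=0.68, ¬below=1−0.49=0.51; AND[a·b] → w = 0.3468
R3 (z=30.0): below=0.49, ¬sinking=1−0.17=0.83; AND[a·b] → w = 0.4067
Weighted average = (0.1088·88.0 + 0.3468·22.0 + 0.4067·30.0) / (0.1088 + 0.3468 + 0.4067)
  = 29.4050 / 0.8623 = 34.10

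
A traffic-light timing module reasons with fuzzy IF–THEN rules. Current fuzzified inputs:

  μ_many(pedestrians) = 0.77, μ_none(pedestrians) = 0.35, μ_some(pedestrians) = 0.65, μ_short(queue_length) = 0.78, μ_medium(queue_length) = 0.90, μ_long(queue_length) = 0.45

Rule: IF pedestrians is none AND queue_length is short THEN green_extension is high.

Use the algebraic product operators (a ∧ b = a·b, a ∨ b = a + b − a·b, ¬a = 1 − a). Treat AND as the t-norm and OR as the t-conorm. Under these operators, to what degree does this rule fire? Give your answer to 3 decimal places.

0.273

firing strength: none=0.35, short=0.78; AND[a·b] → w = 0.2730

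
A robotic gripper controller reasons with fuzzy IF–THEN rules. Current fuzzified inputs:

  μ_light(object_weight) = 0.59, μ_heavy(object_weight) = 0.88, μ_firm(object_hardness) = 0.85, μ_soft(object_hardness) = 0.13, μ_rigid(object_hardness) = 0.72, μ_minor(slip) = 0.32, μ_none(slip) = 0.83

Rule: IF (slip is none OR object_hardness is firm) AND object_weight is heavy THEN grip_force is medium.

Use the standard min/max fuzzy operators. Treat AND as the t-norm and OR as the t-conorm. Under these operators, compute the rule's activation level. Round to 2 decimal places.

firing strength: (none=0.83 OR firm=0.85) = 0.85; AND[min(a, b)] with heavy=0.88 → w = 0.85

0.85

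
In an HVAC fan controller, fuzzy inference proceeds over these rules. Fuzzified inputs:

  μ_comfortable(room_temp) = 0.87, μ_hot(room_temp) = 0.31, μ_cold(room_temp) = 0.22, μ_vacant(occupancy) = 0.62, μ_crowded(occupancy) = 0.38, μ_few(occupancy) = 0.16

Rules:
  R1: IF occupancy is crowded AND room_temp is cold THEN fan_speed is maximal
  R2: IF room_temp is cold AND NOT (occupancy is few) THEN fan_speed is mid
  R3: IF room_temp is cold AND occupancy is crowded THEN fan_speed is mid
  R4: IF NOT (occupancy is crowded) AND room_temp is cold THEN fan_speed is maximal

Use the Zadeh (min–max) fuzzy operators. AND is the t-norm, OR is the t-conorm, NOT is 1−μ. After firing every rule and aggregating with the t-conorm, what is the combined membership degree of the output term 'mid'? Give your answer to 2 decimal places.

R1: crowded=0.38, cold=0.22; AND[min(a, b)] → w = 0.22
R2: cold=0.22, ¬few=1−0.16=0.84; AND[min(a, b)] → w = 0.22
R3: cold=0.22, crowded=0.38; AND[min(a, b)] → w = 0.22
R4: ¬crowded=1−0.38=0.62, cold=0.22; AND[min(a, b)] → w = 0.22
Rules with consequent 'mid': {R2, R3} → strengths 0.22, 0.22
Aggregate via t-conorm [max(a, b)]: 0.22

0.22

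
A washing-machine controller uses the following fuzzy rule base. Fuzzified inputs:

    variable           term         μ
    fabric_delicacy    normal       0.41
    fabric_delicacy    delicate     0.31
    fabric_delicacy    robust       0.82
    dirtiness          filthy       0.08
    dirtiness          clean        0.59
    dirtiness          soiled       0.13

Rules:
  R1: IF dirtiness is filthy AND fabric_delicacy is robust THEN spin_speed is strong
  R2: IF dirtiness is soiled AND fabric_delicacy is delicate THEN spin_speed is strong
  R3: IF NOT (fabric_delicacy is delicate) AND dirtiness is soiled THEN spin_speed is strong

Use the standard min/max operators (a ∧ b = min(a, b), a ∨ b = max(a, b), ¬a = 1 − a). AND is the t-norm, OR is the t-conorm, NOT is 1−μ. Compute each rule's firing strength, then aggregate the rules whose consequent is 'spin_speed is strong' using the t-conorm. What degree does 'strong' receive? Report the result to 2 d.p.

R1: filthy=0.08, robust=0.82; AND[min(a, b)] → w = 0.08
R2: soiled=0.13, delicate=0.31; AND[min(a, b)] → w = 0.13
R3: ¬delicate=1−0.31=0.69, soiled=0.13; AND[min(a, b)] → w = 0.13
Rules with consequent 'strong': {R1, R2, R3} → strengths 0.08, 0.13, 0.13
Aggregate via t-conorm [max(a, b)]: 0.13

0.13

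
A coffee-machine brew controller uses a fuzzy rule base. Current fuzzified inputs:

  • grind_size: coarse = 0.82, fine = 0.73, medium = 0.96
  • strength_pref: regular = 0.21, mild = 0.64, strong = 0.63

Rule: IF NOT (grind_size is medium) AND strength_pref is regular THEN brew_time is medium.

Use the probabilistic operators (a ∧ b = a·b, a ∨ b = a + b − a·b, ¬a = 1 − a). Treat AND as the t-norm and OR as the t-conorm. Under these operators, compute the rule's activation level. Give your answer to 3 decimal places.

firing strength: ¬medium=1−0.96=0.04, regular=0.21; AND[a·b] → w = 0.0084

0.008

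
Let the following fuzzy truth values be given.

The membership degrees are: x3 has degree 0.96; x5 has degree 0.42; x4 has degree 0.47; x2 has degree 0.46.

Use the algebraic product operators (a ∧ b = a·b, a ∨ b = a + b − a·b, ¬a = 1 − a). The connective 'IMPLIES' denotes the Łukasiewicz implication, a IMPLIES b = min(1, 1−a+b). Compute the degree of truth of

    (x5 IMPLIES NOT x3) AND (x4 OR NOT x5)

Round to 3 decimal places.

NOT x3 = 1 − 0.9600 = 0.0400
x5 IMPLIES NOT x3  [Łukasiewicz: min(1, 1−a+b)] with a=0.4200, b=0.0400 → 0.6200
NOT x5 = 1 − 0.4200 = 0.5800
x4 OR NOT x5 = a + b − a·b on (0.4700, 0.5800) = 0.7774
(x5 IMPLIES NOT x3) AND (x4 OR NOT x5) = a·b on (0.6200, 0.7774) = 0.4820

0.482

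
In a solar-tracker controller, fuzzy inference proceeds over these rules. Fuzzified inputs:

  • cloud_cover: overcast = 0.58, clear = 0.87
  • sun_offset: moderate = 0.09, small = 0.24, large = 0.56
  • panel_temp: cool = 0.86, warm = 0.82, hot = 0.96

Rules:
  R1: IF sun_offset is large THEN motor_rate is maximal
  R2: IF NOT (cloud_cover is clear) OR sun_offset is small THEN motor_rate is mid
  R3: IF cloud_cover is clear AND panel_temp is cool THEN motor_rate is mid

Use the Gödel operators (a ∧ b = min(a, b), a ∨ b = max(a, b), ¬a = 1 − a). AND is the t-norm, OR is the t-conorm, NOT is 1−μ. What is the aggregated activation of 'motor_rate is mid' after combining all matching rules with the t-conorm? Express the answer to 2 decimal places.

0.86

R1: large=0.56 → w = 0.56
R2: ¬clear=1−0.87=0.13, small=0.24; OR[max(a, b)] → w = 0.24
R3: clear=0.87, cool=0.86; AND[min(a, b)] → w = 0.86
Rules with consequent 'mid': {R2, R3} → strengths 0.24, 0.86
Aggregate via t-conorm [max(a, b)]: 0.86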